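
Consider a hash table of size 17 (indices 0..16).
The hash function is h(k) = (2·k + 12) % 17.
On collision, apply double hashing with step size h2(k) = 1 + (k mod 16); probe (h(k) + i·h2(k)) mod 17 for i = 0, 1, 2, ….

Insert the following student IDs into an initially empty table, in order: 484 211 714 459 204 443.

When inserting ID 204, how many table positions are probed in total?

484 hashes to 11; slot 11 is free -> place at 11.
211 hashes to 9; slot 9 is free -> place at 9.
714 hashes to 12; slot 12 is free -> place at 12.
459 hashes to 12, h2=12; 12 taken -> place at 7.
204 hashes to 12, h2=13; 12 taken -> place at 8.
443 hashes to 14; slot 14 is free -> place at 14.
Table: [_, _, _, _, _, _, _, 459, 204, 211, _, 484, 714, _, 443, _, _]

2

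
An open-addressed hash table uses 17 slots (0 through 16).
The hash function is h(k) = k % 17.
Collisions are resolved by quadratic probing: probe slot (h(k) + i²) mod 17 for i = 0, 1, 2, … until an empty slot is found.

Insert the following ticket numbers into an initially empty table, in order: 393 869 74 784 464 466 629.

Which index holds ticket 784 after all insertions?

393 hashes to 2; slot 2 is free → place at 2.
869 hashes to 2; 2 taken → place at 3.
74 hashes to 6; slot 6 is free → place at 6.
784 hashes to 2; 2,3,6 taken → place at 11.
464 hashes to 5; slot 5 is free → place at 5.
466 hashes to 7; slot 7 is free → place at 7.
629 hashes to 0; slot 0 is free → place at 0.
Table: [629, -, 393, 869, -, 464, 74, 466, -, -, -, 784, -, -, -, -, -]

11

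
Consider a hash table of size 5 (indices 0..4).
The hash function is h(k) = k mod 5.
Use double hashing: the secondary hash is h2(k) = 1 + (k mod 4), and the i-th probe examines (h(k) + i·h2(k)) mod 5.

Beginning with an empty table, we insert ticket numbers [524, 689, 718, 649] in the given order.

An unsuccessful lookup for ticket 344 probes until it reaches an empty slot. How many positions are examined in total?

524 hashes to 4; slot 4 is free → place at 4.
689 hashes to 4, h2=2; 4 taken → place at 1.
718 hashes to 3; slot 3 is free → place at 3.
649 hashes to 4, h2=2; 4,1,3 taken → place at 0.
Table: [649, 689, ∅, 718, 524]
Lookup 344: h=4, h2=1, probe 4,0,1,2 → slot 2 empty, not found.

4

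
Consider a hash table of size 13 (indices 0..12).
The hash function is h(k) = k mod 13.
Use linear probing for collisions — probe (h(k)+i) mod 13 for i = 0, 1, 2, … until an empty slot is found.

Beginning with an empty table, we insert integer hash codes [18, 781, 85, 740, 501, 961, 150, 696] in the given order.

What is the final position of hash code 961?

0

18 hashes to 5; slot 5 is free => place at 5.
781 hashes to 1; slot 1 is free => place at 1.
85 hashes to 7; slot 7 is free => place at 7.
740 hashes to 12; slot 12 is free => place at 12.
501 hashes to 7; 7 taken => place at 8.
961 hashes to 12; 12 taken => place at 0.
150 hashes to 7; 7,8 taken => place at 9.
696 hashes to 7; 7,8,9 taken => place at 10.
Table: [961, 781, ., ., ., 18, ., 85, 501, 150, 696, ., 740]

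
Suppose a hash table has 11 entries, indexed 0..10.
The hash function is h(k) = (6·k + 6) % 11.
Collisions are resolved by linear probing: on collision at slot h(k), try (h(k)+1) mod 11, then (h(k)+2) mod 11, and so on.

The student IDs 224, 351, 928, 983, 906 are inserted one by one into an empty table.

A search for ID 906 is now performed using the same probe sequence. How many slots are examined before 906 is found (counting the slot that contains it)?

5

224: h=8 => slot 8
351: h=0 => slot 0
928: h=8, probe 8,9 => slot 9
983: h=8, probe 8,9,10 => slot 10
906: h=8, probe 8,9,10,0,1 => slot 1
Table: [351, 906, -, -, -, -, -, -, 224, 928, 983]
Lookup 906: h=8, probe 8,9,10,0,1 → found at 1.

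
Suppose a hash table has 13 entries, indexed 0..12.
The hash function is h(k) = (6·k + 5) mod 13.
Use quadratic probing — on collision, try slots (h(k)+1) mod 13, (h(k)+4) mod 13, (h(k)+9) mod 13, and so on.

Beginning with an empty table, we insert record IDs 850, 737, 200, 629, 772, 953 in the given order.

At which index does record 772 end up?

850 hashes to 9; slot 9 is free → place at 9.
737 hashes to 7; slot 7 is free → place at 7.
200 hashes to 9; 9 taken → place at 10.
629 hashes to 9; 9,10 taken → place at 0.
772 hashes to 9; 9,10,0 taken → place at 5.
953 hashes to 3; slot 3 is free → place at 3.
Table: [629, _, _, 953, _, 772, _, 737, _, 850, 200, _, _]

5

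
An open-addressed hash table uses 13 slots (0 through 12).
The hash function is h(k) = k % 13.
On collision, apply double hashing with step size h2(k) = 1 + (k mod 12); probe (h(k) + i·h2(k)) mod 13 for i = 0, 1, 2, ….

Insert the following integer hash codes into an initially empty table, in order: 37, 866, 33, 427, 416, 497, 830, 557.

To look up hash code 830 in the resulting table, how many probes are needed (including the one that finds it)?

37: h=11 -> slot 11
866: h=8 -> slot 8
33: h=7 -> slot 7
427: h=11, h2=8, probe 11,6 -> slot 6
416: h=0 -> slot 0
497: h=3 -> slot 3
830: h=11, h2=3, probe 11,1 -> slot 1
557: h=11, h2=6, probe 11,4 -> slot 4
Table: [416, 830, ., 497, 557, ., 427, 33, 866, ., ., 37, .]
Lookup 830: h=11, h2=3, probe 11,1 → found at 1.

2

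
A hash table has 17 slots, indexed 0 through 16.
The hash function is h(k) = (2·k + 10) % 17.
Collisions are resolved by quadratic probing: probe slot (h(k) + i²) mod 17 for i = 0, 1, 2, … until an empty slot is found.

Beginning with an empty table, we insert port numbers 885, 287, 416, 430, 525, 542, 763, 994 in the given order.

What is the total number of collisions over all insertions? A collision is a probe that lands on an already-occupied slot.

Insert 885: h=12, slot 12 empty → index 12.
Insert 287: h=6, slot 6 empty → index 6.
Insert 416: h=9, slot 9 empty → index 9.
Insert 430: h=3, slot 3 empty → index 3.
Insert 525: h=6, slot 6 occupied → index 7.
Insert 542: h=6, slots 6,7 occupied → index 10.
Insert 763: h=6, slots 6,7,10 occupied → index 15.
Insert 994: h=9, slots 9,10 occupied → index 13.
Table: [_, _, _, 430, _, _, 287, 525, _, 416, 542, _, 885, 994, _, 763, _]

8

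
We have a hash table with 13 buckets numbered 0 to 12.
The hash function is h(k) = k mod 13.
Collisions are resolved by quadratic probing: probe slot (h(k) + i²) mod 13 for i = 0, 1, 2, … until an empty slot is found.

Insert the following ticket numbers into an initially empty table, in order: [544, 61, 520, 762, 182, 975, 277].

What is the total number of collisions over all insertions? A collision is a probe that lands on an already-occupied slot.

4

544: h=11 => slot 11
61: h=9 => slot 9
520: h=0 => slot 0
762: h=8 => slot 8
182: h=0, probe 0,1 => slot 1
975: h=0, probe 0,1,4 => slot 4
277: h=4, probe 4,5 => slot 5
Table: [520, 182, ., ., 975, 277, ., ., 762, 61, ., 544, .]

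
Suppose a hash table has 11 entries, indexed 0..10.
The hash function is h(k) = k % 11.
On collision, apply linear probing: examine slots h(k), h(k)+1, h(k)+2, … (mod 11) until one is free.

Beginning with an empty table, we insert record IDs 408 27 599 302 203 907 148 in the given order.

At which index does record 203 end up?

408 hashes to 1; slot 1 is free -> place at 1.
27 hashes to 5; slot 5 is free -> place at 5.
599 hashes to 5; 5 taken -> place at 6.
302 hashes to 5; 5,6 taken -> place at 7.
203 hashes to 5; 5,6,7 taken -> place at 8.
907 hashes to 5; 5,6,7,8 taken -> place at 9.
148 hashes to 5; 5,6,7,8,9 taken -> place at 10.
Table: [∅, 408, ∅, ∅, ∅, 27, 599, 302, 203, 907, 148]

8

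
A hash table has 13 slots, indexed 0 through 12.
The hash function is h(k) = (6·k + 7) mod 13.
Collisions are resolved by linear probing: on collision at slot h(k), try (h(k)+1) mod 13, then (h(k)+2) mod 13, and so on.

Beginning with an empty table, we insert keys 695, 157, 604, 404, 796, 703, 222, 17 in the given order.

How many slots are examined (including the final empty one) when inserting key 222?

695 hashes to 4; slot 4 is free => place at 4.
157 hashes to 0; slot 0 is free => place at 0.
604 hashes to 4; 4 taken => place at 5.
404 hashes to 0; 0 taken => place at 1.
796 hashes to 12; slot 12 is free => place at 12.
703 hashes to 0; 0,1 taken => place at 2.
222 hashes to 0; 0,1,2 taken => place at 3.
17 hashes to 5; 5 taken => place at 6.
Table: [157, 404, 703, 222, 695, 604, 17, _, _, _, _, _, 796]

4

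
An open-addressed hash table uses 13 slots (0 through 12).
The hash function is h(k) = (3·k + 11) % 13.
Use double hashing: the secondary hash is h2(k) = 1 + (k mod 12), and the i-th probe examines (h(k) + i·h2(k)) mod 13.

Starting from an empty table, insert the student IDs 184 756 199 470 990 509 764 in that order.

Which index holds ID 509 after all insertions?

3

184 hashes to 4; slot 4 is free → place at 4.
756 hashes to 4, h2=1; 4 taken → place at 5.
199 hashes to 10; slot 10 is free → place at 10.
470 hashes to 4, h2=3; 4 taken → place at 7.
990 hashes to 4, h2=7; 4 taken → place at 11.
509 hashes to 4, h2=6; 4,10 taken → place at 3.
764 hashes to 2; slot 2 is free → place at 2.
Table: [_, _, 764, 509, 184, 756, _, 470, _, _, 199, 990, _]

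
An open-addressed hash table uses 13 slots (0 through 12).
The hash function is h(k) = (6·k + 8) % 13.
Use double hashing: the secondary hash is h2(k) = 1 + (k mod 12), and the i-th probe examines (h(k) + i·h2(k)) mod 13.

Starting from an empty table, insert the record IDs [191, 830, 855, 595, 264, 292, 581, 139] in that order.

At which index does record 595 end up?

191: h=10 → slot 10
830: h=9 → slot 9
855: h=3 → slot 3
595: h=3, h2=8, probe 3,11 → slot 11
264: h=6 → slot 6
292: h=5 → slot 5
581: h=10, h2=6, probe 10,3,9,2 → slot 2
139: h=10, h2=8, probe 10,5,0 → slot 0
Table: [139, ∅, 581, 855, ∅, 292, 264, ∅, ∅, 830, 191, 595, ∅]

11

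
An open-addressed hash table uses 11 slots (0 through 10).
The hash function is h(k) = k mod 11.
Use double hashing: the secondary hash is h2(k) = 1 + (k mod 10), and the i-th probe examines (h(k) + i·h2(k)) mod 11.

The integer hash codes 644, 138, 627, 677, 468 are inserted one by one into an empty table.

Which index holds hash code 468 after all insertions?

644: h=6 => slot 6
138: h=6, h2=9, probe 6,4 => slot 4
627: h=0 => slot 0
677: h=6, h2=8, probe 6,3 => slot 3
468: h=6, h2=9, probe 6,4,2 => slot 2
Table: [627, -, 468, 677, 138, -, 644, -, -, -, -]

2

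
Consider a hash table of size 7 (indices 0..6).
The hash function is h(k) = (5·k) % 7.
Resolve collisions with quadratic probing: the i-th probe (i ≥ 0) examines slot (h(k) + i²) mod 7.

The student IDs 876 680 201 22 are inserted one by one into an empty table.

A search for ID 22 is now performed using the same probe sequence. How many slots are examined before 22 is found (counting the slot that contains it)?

876 hashes to 5; slot 5 is free -> place at 5.
680 hashes to 5; 5 taken -> place at 6.
201 hashes to 4; slot 4 is free -> place at 4.
22 hashes to 5; 5,6 taken -> place at 2.
Table: [—, —, 22, —, 201, 876, 680]
Lookup 22: h=5, probe 5,6,2 → found at 2.

3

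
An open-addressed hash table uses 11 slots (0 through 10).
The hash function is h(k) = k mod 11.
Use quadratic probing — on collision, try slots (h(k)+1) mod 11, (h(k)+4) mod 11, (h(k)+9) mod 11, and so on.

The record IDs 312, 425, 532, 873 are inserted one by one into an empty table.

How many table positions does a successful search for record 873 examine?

Insert 312: h=4, slot 4 empty -> index 4.
Insert 425: h=7, slot 7 empty -> index 7.
Insert 532: h=4, slot 4 occupied -> index 5.
Insert 873: h=4, slots 4,5 occupied -> index 8.
Table: [., ., ., ., 312, 532, ., 425, 873, ., .]
Lookup 873: h=4, probe 4,5,8 → found at 8.

3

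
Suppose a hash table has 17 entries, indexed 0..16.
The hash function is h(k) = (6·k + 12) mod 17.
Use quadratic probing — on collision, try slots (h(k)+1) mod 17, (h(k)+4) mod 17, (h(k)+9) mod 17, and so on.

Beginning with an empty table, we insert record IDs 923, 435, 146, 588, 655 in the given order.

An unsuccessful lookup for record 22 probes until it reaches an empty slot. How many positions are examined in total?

2

Insert 923: h=8, slot 8 empty => index 8.
Insert 435: h=4, slot 4 empty => index 4.
Insert 146: h=4, slot 4 occupied => index 5.
Insert 588: h=4, slots 4,5,8 occupied => index 13.
Insert 655: h=15, slot 15 empty => index 15.
Table: [—, —, —, —, 435, 146, —, —, 923, —, —, —, —, 588, —, 655, —]
Lookup 22: h=8, probe 8,9 → slot 9 empty, not found.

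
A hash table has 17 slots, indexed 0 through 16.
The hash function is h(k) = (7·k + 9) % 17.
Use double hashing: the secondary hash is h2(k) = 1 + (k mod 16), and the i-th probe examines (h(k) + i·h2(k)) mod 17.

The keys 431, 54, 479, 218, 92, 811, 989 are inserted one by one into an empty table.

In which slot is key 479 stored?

12

Insert 431: h=0, slot 0 empty → index 0.
Insert 54: h=13, slot 13 empty → index 13.
Insert 479: h=13, h2=16, slot 13 occupied → index 12.
Insert 218: h=5, slot 5 empty → index 5.
Insert 92: h=7, slot 7 empty → index 7.
Insert 811: h=8, slot 8 empty → index 8.
Insert 989: h=13, h2=14, slot 13 occupied → index 10.
Table: [431, —, —, —, —, 218, —, 92, 811, —, 989, —, 479, 54, —, —, —]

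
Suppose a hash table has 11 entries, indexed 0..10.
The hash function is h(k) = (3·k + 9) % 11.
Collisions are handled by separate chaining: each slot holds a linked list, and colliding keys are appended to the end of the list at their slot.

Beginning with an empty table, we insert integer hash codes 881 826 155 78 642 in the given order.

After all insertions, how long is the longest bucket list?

Insert 881: h=1, bucket 1 empty → new chain.
Insert 826: h=1, bucket 1 nonempty → append to chain.
Insert 155: h=1, bucket 1 nonempty → append to chain.
Insert 78: h=1, bucket 1 nonempty → append to chain.
Insert 642: h=10, bucket 10 empty → new chain.
Final buckets:
0: _
1: 881 -> 826 -> 155 -> 78
2: _
3: _
4: _
5: _
6: _
7: _
8: _
9: _
10: 642

4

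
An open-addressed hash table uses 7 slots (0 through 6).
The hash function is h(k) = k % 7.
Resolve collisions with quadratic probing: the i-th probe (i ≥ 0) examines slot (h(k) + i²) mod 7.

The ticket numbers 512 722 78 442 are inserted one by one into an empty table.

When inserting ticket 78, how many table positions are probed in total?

512 hashes to 1; slot 1 is free -> place at 1.
722 hashes to 1; 1 taken -> place at 2.
78 hashes to 1; 1,2 taken -> place at 5.
442 hashes to 1; 1,2,5 taken -> place at 3.
Table: [_, 512, 722, 442, _, 78, _]

3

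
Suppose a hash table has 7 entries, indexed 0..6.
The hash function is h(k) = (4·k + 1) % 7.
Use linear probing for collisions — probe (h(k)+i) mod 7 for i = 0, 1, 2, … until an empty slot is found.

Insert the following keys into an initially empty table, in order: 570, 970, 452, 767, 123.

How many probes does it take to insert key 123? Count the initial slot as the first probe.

570: h=6 => slot 6
970: h=3 => slot 3
452: h=3, probe 3,4 => slot 4
767: h=3, probe 3,4,5 => slot 5
123: h=3, probe 3,4,5,6,0 => slot 0
Table: [123, —, —, 970, 452, 767, 570]

5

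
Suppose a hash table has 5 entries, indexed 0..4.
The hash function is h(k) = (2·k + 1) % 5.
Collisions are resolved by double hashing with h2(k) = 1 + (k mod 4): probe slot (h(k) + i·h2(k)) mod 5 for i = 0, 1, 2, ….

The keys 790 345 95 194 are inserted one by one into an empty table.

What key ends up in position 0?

Insert 790: h=1, slot 1 empty -> index 1.
Insert 345: h=1, h2=2, slot 1 occupied -> index 3.
Insert 95: h=1, h2=4, slot 1 occupied -> index 0.
Insert 194: h=4, slot 4 empty -> index 4.
Table: [95, 790, -, 345, 194]

95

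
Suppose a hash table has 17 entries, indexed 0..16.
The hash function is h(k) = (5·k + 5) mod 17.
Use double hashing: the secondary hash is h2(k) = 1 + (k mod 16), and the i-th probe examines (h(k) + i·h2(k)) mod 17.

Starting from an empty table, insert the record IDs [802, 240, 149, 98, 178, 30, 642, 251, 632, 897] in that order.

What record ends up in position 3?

802 hashes to 3; slot 3 is free => place at 3.
240 hashes to 15; slot 15 is free => place at 15.
149 hashes to 2; slot 2 is free => place at 2.
98 hashes to 2, h2=3; 2 taken => place at 5.
178 hashes to 11; slot 11 is free => place at 11.
30 hashes to 2, h2=15; 2 taken => place at 0.
642 hashes to 2, h2=3; 2,5 taken => place at 8.
251 hashes to 2, h2=12; 2 taken => place at 14.
632 hashes to 3, h2=9; 3 taken => place at 12.
897 hashes to 2, h2=2; 2 taken => place at 4.
Table: [30, ∅, 149, 802, 897, 98, ∅, ∅, 642, ∅, ∅, 178, 632, ∅, 251, 240, ∅]

802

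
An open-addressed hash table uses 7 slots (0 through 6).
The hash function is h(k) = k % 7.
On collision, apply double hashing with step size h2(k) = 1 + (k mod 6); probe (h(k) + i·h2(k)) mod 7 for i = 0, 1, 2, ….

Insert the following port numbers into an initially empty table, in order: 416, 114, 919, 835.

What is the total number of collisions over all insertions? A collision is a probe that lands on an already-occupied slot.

3

Insert 416: h=3, slot 3 empty -> index 3.
Insert 114: h=2, slot 2 empty -> index 2.
Insert 919: h=2, h2=2, slot 2 occupied -> index 4.
Insert 835: h=2, h2=2, slots 2,4 occupied -> index 6.
Table: [., ., 114, 416, 919, ., 835]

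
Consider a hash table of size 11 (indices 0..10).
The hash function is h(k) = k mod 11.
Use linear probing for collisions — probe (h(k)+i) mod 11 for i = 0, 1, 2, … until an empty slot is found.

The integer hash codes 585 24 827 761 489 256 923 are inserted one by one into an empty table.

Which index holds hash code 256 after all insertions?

585: h=2 -> slot 2
24: h=2, probe 2,3 -> slot 3
827: h=2, probe 2,3,4 -> slot 4
761: h=2, probe 2,3,4,5 -> slot 5
489: h=5, probe 5,6 -> slot 6
256: h=3, probe 3,4,5,6,7 -> slot 7
923: h=10 -> slot 10
Table: [_, _, 585, 24, 827, 761, 489, 256, _, _, 923]

7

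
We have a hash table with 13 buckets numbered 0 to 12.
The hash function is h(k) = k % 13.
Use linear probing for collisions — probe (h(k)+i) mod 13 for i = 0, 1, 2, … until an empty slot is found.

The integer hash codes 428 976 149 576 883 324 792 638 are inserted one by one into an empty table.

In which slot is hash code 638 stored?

428: h=12 → slot 12
976: h=1 → slot 1
149: h=6 → slot 6
576: h=4 → slot 4
883: h=12, probe 12,0 → slot 0
324: h=12, probe 12,0,1,2 → slot 2
792: h=12, probe 12,0,1,2,3 → slot 3
638: h=1, probe 1,2,3,4,5 → slot 5
Table: [883, 976, 324, 792, 576, 638, 149, ., ., ., ., ., 428]

5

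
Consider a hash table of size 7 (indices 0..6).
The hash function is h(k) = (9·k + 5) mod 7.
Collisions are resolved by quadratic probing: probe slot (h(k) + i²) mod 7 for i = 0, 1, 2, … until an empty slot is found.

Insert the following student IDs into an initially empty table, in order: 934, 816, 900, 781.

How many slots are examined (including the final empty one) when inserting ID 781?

934: h=4 => slot 4
816: h=6 => slot 6
900: h=6, probe 6,0 => slot 0
781: h=6, probe 6,0,3 => slot 3
Table: [900, —, —, 781, 934, —, 816]

3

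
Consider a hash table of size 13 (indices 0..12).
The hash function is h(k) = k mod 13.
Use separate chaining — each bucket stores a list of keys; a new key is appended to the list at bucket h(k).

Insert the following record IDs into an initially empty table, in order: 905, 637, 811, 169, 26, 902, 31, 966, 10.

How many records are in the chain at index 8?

905 -> bucket 8
637 -> bucket 0
811 -> bucket 5
169 -> bucket 0 (collision)
26 -> bucket 0 (collision)
902 -> bucket 5 (collision)
31 -> bucket 5 (collision)
966 -> bucket 4
10 -> bucket 10
Final buckets:
0: 637 -> 169 -> 26
1: _
2: _
3: _
4: 966
5: 811 -> 902 -> 31
6: _
7: _
8: 905
9: _
10: 10
11: _
12: _

1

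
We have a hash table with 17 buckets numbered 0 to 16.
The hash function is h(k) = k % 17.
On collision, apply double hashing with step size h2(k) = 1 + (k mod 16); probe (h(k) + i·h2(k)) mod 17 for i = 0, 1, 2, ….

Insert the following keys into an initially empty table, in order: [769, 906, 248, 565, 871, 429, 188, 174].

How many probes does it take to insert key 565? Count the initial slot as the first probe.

769: h=4 -> slot 4
906: h=5 -> slot 5
248: h=10 -> slot 10
565: h=4, h2=6, probe 4,10,16 -> slot 16
871: h=4, h2=8, probe 4,12 -> slot 12
429: h=4, h2=14, probe 4,1 -> slot 1
188: h=1, h2=13, probe 1,14 -> slot 14
174: h=4, h2=15, probe 4,2 -> slot 2
Table: [., 429, 174, ., 769, 906, ., ., ., ., 248, ., 871, ., 188, ., 565]

3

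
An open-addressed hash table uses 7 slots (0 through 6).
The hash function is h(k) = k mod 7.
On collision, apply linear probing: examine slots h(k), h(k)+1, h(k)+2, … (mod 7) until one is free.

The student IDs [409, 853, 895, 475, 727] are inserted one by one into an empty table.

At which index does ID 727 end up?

2

409: h=3 → slot 3
853: h=6 → slot 6
895: h=6, probe 6,0 → slot 0
475: h=6, probe 6,0,1 → slot 1
727: h=6, probe 6,0,1,2 → slot 2
Table: [895, 475, 727, 409, _, _, 853]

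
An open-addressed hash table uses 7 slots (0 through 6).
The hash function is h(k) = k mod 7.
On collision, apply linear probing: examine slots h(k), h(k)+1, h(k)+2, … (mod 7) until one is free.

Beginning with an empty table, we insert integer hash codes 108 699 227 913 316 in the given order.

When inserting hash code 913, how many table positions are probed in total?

108 hashes to 3; slot 3 is free -> place at 3.
699 hashes to 6; slot 6 is free -> place at 6.
227 hashes to 3; 3 taken -> place at 4.
913 hashes to 3; 3,4 taken -> place at 5.
316 hashes to 1; slot 1 is free -> place at 1.
Table: [_, 316, _, 108, 227, 913, 699]

3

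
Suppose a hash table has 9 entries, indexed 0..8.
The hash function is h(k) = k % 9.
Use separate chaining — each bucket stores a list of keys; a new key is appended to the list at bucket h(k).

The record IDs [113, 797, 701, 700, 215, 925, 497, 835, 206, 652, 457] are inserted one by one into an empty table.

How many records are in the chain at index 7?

4

Insert 113: h=5, bucket 5 empty -> new chain.
Insert 797: h=5, bucket 5 nonempty -> append to chain.
Insert 701: h=8, bucket 8 empty -> new chain.
Insert 700: h=7, bucket 7 empty -> new chain.
Insert 215: h=8, bucket 8 nonempty -> append to chain.
Insert 925: h=7, bucket 7 nonempty -> append to chain.
Insert 497: h=2, bucket 2 empty -> new chain.
Insert 835: h=7, bucket 7 nonempty -> append to chain.
Insert 206: h=8, bucket 8 nonempty -> append to chain.
Insert 652: h=4, bucket 4 empty -> new chain.
Insert 457: h=7, bucket 7 nonempty -> append to chain.
Final buckets:
0: -
1: -
2: 497
3: -
4: 652
5: 113 -> 797
6: -
7: 700 -> 925 -> 835 -> 457
8: 701 -> 215 -> 206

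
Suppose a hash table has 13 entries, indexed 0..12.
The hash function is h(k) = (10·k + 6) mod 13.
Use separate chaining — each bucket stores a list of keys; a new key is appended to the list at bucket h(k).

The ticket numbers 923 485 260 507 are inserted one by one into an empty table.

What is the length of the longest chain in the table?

Insert 923: h=6, bucket 6 empty → new chain.
Insert 485: h=7, bucket 7 empty → new chain.
Insert 260: h=6, bucket 6 nonempty → append to chain.
Insert 507: h=6, bucket 6 nonempty → append to chain.
Final buckets:
0: _
1: _
2: _
3: _
4: _
5: _
6: 923 -> 260 -> 507
7: 485
8: _
9: _
10: _
11: _
12: _

3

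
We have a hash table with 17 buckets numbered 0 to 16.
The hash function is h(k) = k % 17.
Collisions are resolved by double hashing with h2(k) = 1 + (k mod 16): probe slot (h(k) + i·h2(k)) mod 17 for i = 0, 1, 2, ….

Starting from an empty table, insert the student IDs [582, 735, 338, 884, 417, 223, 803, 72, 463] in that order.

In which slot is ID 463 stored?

582 hashes to 4; slot 4 is free -> place at 4.
735 hashes to 4, h2=16; 4 taken -> place at 3.
338 hashes to 15; slot 15 is free -> place at 15.
884 hashes to 0; slot 0 is free -> place at 0.
417 hashes to 9; slot 9 is free -> place at 9.
223 hashes to 2; slot 2 is free -> place at 2.
803 hashes to 4, h2=4; 4 taken -> place at 8.
72 hashes to 4, h2=9; 4 taken -> place at 13.
463 hashes to 4, h2=16; 4,3,2 taken -> place at 1.
Table: [884, 463, 223, 735, 582, ∅, ∅, ∅, 803, 417, ∅, ∅, ∅, 72, ∅, 338, ∅]

1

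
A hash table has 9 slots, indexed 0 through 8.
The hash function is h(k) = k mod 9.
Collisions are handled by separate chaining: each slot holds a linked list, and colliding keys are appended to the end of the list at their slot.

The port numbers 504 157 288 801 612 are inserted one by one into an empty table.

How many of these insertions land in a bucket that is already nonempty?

504 → bucket 0
157 → bucket 4
288 → bucket 0 (collision)
801 → bucket 0 (collision)
612 → bucket 0 (collision)
Final buckets:
0: 504 -> 288 -> 801 -> 612
1: -
2: -
3: -
4: 157
5: -
6: -
7: -
8: -

3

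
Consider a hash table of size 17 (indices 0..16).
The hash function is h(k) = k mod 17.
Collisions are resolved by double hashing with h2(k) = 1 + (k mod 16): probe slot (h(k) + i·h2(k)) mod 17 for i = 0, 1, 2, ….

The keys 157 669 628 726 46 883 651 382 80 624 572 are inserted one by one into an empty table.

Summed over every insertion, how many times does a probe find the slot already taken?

5

Insert 157: h=4, slot 4 empty -> index 4.
Insert 669: h=6, slot 6 empty -> index 6.
Insert 628: h=16, slot 16 empty -> index 16.
Insert 726: h=12, slot 12 empty -> index 12.
Insert 46: h=12, h2=15, slot 12 occupied -> index 10.
Insert 883: h=16, h2=4, slot 16 occupied -> index 3.
Insert 651: h=5, slot 5 empty -> index 5.
Insert 382: h=8, slot 8 empty -> index 8.
Insert 80: h=12, h2=1, slot 12 occupied -> index 13.
Insert 624: h=12, h2=1, slots 12,13 occupied -> index 14.
Insert 572: h=11, slot 11 empty -> index 11.
Table: [—, —, —, 883, 157, 651, 669, —, 382, —, 46, 572, 726, 80, 624, —, 628]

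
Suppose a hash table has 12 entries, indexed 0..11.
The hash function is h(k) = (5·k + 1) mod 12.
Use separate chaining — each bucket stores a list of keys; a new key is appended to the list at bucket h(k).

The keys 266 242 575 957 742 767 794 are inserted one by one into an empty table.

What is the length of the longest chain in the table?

266 -> bucket 11
242 -> bucket 11 (collision)
575 -> bucket 8
957 -> bucket 10
742 -> bucket 3
767 -> bucket 8 (collision)
794 -> bucket 11 (collision)
Final buckets:
0: —
1: —
2: —
3: 742
4: —
5: —
6: —
7: —
8: 575 -> 767
9: —
10: 957
11: 266 -> 242 -> 794

3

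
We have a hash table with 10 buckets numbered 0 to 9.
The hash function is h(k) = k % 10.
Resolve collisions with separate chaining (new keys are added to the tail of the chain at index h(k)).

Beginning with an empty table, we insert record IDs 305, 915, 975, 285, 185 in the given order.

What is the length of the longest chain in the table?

5

305 -> bucket 5
915 -> bucket 5 (collision)
975 -> bucket 5 (collision)
285 -> bucket 5 (collision)
185 -> bucket 5 (collision)
Final buckets:
0: ∅
1: ∅
2: ∅
3: ∅
4: ∅
5: 305 -> 915 -> 975 -> 285 -> 185
6: ∅
7: ∅
8: ∅
9: ∅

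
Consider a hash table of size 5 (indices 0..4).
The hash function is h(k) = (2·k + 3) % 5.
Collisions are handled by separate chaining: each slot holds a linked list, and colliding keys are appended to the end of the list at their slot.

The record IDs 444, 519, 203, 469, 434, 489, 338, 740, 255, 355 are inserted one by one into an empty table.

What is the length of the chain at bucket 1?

444 -> bucket 1
519 -> bucket 1 (collision)
203 -> bucket 4
469 -> bucket 1 (collision)
434 -> bucket 1 (collision)
489 -> bucket 1 (collision)
338 -> bucket 4 (collision)
740 -> bucket 3
255 -> bucket 3 (collision)
355 -> bucket 3 (collision)
Final buckets:
0: .
1: 444 -> 519 -> 469 -> 434 -> 489
2: .
3: 740 -> 255 -> 355
4: 203 -> 338

5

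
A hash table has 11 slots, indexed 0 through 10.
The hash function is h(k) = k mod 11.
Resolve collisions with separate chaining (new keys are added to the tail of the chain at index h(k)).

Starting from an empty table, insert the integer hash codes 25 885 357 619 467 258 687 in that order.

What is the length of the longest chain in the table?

5

25 → bucket 3
885 → bucket 5
357 → bucket 5 (collision)
619 → bucket 3 (collision)
467 → bucket 5 (collision)
258 → bucket 5 (collision)
687 → bucket 5 (collision)
Final buckets:
0: -
1: -
2: -
3: 25 -> 619
4: -
5: 885 -> 357 -> 467 -> 258 -> 687
6: -
7: -
8: -
9: -
10: -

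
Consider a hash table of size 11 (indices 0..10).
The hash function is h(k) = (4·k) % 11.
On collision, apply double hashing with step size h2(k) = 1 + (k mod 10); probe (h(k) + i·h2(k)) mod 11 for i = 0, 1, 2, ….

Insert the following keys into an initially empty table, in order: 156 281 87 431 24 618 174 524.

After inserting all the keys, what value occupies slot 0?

Insert 156: h=8, slot 8 empty -> index 8.
Insert 281: h=2, slot 2 empty -> index 2.
Insert 87: h=7, slot 7 empty -> index 7.
Insert 431: h=8, h2=2, slot 8 occupied -> index 10.
Insert 24: h=8, h2=5, slots 8,2,7 occupied -> index 1.
Insert 618: h=8, h2=9, slot 8 occupied -> index 6.
Insert 174: h=3, slot 3 empty -> index 3.
Insert 524: h=6, h2=5, slot 6 occupied -> index 0.
Table: [524, 24, 281, 174, _, _, 618, 87, 156, _, 431]

524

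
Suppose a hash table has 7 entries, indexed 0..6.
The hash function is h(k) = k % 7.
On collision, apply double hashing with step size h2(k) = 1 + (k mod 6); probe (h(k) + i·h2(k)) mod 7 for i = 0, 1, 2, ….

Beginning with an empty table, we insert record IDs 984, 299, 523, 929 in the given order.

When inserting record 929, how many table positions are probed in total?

3

984: h=4 → slot 4
299: h=5 → slot 5
523: h=5, h2=2, probe 5,0 → slot 0
929: h=5, h2=6, probe 5,4,3 → slot 3
Table: [523, -, -, 929, 984, 299, -]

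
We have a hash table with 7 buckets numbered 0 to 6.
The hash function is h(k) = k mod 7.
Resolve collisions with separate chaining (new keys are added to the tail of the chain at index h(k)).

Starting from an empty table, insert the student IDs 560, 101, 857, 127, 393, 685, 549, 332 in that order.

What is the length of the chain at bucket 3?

Insert 560: h=0, bucket 0 empty -> new chain.
Insert 101: h=3, bucket 3 empty -> new chain.
Insert 857: h=3, bucket 3 nonempty -> append to chain.
Insert 127: h=1, bucket 1 empty -> new chain.
Insert 393: h=1, bucket 1 nonempty -> append to chain.
Insert 685: h=6, bucket 6 empty -> new chain.
Insert 549: h=3, bucket 3 nonempty -> append to chain.
Insert 332: h=3, bucket 3 nonempty -> append to chain.
Final buckets:
0: 560
1: 127 -> 393
2: _
3: 101 -> 857 -> 549 -> 332
4: _
5: _
6: 685

4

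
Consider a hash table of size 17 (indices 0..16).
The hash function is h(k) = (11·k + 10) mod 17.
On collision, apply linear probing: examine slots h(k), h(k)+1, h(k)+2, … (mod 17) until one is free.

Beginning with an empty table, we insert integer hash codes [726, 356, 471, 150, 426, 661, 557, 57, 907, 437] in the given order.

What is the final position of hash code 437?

726: h=6 → slot 6
356: h=16 → slot 16
471: h=6, probe 6,7 → slot 7
150: h=11 → slot 11
426: h=4 → slot 4
661: h=5 → slot 5
557: h=0 → slot 0
57: h=8 → slot 8
907: h=8, probe 8,9 → slot 9
437: h=6, probe 6,7,8,9,10 → slot 10
Table: [557, ., ., ., 426, 661, 726, 471, 57, 907, 437, 150, ., ., ., ., 356]

10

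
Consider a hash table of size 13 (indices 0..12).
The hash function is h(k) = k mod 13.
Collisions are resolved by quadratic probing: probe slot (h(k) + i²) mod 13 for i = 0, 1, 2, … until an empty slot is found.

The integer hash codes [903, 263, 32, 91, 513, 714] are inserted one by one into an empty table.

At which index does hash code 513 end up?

10

Insert 903: h=6, slot 6 empty => index 6.
Insert 263: h=3, slot 3 empty => index 3.
Insert 32: h=6, slot 6 occupied => index 7.
Insert 91: h=0, slot 0 empty => index 0.
Insert 513: h=6, slots 6,7 occupied => index 10.
Insert 714: h=12, slot 12 empty => index 12.
Table: [91, -, -, 263, -, -, 903, 32, -, -, 513, -, 714]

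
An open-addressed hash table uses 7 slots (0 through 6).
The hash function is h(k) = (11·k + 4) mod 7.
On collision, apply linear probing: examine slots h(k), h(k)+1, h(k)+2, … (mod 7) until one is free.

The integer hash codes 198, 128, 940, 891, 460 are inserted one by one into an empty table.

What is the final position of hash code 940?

0

Insert 198: h=5, slot 5 empty => index 5.
Insert 128: h=5, slot 5 occupied => index 6.
Insert 940: h=5, slots 5,6 occupied => index 0.
Insert 891: h=5, slots 5,6,0 occupied => index 1.
Insert 460: h=3, slot 3 empty => index 3.
Table: [940, 891, _, 460, _, 198, 128]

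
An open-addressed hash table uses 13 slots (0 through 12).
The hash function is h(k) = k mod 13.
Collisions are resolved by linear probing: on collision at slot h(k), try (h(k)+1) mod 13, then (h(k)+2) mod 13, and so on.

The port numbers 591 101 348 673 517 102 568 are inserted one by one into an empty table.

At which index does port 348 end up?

591: h=6 => slot 6
101: h=10 => slot 10
348: h=10, probe 10,11 => slot 11
673: h=10, probe 10,11,12 => slot 12
517: h=10, probe 10,11,12,0 => slot 0
102: h=11, probe 11,12,0,1 => slot 1
568: h=9 => slot 9
Table: [517, 102, -, -, -, -, 591, -, -, 568, 101, 348, 673]

11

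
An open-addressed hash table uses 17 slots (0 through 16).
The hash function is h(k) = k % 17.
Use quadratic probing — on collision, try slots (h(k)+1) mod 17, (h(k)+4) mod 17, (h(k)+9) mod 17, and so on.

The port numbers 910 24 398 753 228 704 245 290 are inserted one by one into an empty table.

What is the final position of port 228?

11

910 hashes to 9; slot 9 is free => place at 9.
24 hashes to 7; slot 7 is free => place at 7.
398 hashes to 7; 7 taken => place at 8.
753 hashes to 5; slot 5 is free => place at 5.
228 hashes to 7; 7,8 taken => place at 11.
704 hashes to 7; 7,8,11 taken => place at 16.
245 hashes to 7; 7,8,11,16 taken => place at 6.
290 hashes to 1; slot 1 is free => place at 1.
Table: [∅, 290, ∅, ∅, ∅, 753, 245, 24, 398, 910, ∅, 228, ∅, ∅, ∅, ∅, 704]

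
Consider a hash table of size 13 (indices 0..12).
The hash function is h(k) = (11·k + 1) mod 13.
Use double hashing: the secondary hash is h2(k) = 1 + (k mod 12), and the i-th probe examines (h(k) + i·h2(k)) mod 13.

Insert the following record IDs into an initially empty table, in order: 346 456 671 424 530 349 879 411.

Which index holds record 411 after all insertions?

Insert 346: h=11, slot 11 empty => index 11.
Insert 456: h=12, slot 12 empty => index 12.
Insert 671: h=11, h2=12, slot 11 occupied => index 10.
Insert 424: h=11, h2=5, slot 11 occupied => index 3.
Insert 530: h=7, slot 7 empty => index 7.
Insert 349: h=5, slot 5 empty => index 5.
Insert 879: h=11, h2=4, slot 11 occupied => index 2.
Insert 411: h=11, h2=4, slots 11,2 occupied => index 6.
Table: [—, —, 879, 424, —, 349, 411, 530, —, —, 671, 346, 456]

6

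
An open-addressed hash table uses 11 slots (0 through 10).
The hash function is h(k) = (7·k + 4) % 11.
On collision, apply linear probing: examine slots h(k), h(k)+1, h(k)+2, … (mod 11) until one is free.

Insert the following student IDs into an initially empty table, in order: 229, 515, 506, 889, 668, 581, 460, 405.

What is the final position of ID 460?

Insert 229: h=1, slot 1 empty => index 1.
Insert 515: h=1, slot 1 occupied => index 2.
Insert 506: h=4, slot 4 empty => index 4.
Insert 889: h=1, slots 1,2 occupied => index 3.
Insert 668: h=5, slot 5 empty => index 5.
Insert 581: h=1, slots 1,2,3,4,5 occupied => index 6.
Insert 460: h=1, slots 1,2,3,4,5,6 occupied => index 7.
Insert 405: h=1, slots 1,2,3,4,5,6,7 occupied => index 8.
Table: [-, 229, 515, 889, 506, 668, 581, 460, 405, -, -]

7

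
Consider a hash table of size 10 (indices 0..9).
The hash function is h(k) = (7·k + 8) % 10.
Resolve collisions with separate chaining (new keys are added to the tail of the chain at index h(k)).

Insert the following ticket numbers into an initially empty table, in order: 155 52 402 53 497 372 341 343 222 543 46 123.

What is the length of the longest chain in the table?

4

155 -> bucket 3
52 -> bucket 2
402 -> bucket 2 (collision)
53 -> bucket 9
497 -> bucket 7
372 -> bucket 2 (collision)
341 -> bucket 5
343 -> bucket 9 (collision)
222 -> bucket 2 (collision)
543 -> bucket 9 (collision)
46 -> bucket 0
123 -> bucket 9 (collision)
Final buckets:
0: 46
1: ∅
2: 52 -> 402 -> 372 -> 222
3: 155
4: ∅
5: 341
6: ∅
7: 497
8: ∅
9: 53 -> 343 -> 543 -> 123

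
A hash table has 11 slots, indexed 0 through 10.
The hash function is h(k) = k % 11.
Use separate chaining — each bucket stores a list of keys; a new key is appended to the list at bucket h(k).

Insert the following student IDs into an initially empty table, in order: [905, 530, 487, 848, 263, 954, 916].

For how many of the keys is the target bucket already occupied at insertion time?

2

Insert 905: h=3, bucket 3 empty → new chain.
Insert 530: h=2, bucket 2 empty → new chain.
Insert 487: h=3, bucket 3 nonempty → append to chain.
Insert 848: h=1, bucket 1 empty → new chain.
Insert 263: h=10, bucket 10 empty → new chain.
Insert 954: h=8, bucket 8 empty → new chain.
Insert 916: h=3, bucket 3 nonempty → append to chain.
Final buckets:
0: ∅
1: 848
2: 530
3: 905 -> 487 -> 916
4: ∅
5: ∅
6: ∅
7: ∅
8: 954
9: ∅
10: 263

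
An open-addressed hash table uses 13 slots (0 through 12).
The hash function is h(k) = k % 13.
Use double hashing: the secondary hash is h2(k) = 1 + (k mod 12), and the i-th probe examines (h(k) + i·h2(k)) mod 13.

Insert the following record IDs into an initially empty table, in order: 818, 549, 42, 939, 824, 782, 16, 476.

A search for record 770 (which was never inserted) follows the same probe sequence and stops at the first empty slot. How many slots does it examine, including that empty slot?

2

818: h=12 => slot 12
549: h=3 => slot 3
42: h=3, h2=7, probe 3,10 => slot 10
939: h=3, h2=4, probe 3,7 => slot 7
824: h=5 => slot 5
782: h=2 => slot 2
16: h=3, h2=5, probe 3,8 => slot 8
476: h=8, h2=9, probe 8,4 => slot 4
Table: [∅, ∅, 782, 549, 476, 824, ∅, 939, 16, ∅, 42, ∅, 818]
Lookup 770: h=3, h2=3, probe 3,6 → slot 6 empty, not found.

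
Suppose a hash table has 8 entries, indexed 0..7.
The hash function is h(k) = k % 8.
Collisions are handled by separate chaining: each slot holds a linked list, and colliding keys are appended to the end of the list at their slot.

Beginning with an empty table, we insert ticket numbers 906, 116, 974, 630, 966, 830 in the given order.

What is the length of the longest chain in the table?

Insert 906: h=2, bucket 2 empty → new chain.
Insert 116: h=4, bucket 4 empty → new chain.
Insert 974: h=6, bucket 6 empty → new chain.
Insert 630: h=6, bucket 6 nonempty → append to chain.
Insert 966: h=6, bucket 6 nonempty → append to chain.
Insert 830: h=6, bucket 6 nonempty → append to chain.
Final buckets:
0: —
1: —
2: 906
3: —
4: 116
5: —
6: 974 -> 630 -> 966 -> 830
7: —

4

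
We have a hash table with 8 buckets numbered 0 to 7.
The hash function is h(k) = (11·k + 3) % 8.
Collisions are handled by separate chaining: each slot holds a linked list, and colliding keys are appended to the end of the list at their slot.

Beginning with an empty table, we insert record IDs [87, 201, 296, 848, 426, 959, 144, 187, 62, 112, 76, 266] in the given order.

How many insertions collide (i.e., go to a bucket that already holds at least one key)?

Insert 87: h=0, bucket 0 empty → new chain.
Insert 201: h=6, bucket 6 empty → new chain.
Insert 296: h=3, bucket 3 empty → new chain.
Insert 848: h=3, bucket 3 nonempty → append to chain.
Insert 426: h=1, bucket 1 empty → new chain.
Insert 959: h=0, bucket 0 nonempty → append to chain.
Insert 144: h=3, bucket 3 nonempty → append to chain.
Insert 187: h=4, bucket 4 empty → new chain.
Insert 62: h=5, bucket 5 empty → new chain.
Insert 112: h=3, bucket 3 nonempty → append to chain.
Insert 76: h=7, bucket 7 empty → new chain.
Insert 266: h=1, bucket 1 nonempty → append to chain.
Final buckets:
0: 87 -> 959
1: 426 -> 266
2: _
3: 296 -> 848 -> 144 -> 112
4: 187
5: 62
6: 201
7: 76

5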